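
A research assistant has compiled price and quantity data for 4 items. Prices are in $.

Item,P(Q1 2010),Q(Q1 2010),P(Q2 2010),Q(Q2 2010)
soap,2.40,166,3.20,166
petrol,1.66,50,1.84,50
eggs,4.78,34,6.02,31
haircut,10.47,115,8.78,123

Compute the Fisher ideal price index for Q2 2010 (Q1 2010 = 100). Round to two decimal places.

Laspeyres component (base-period weights):
ΣP(Q2 2010)Q(Q1 2010) = 3.20×166 + 1.84×50 + 6.02×34 + 8.78×115 = 531.2 + 92 + 204.68 + 1009.7 = 1837.58
ΣP(Q1 2010)Q(Q1 2010) = 2.40×166 + 1.66×50 + 4.78×34 + 10.47×115 = 398.4 + 83 + 162.52 + 1204.05 = 1847.97
L = 1837.58 / 1847.97 × 100 = 99.4378
Paasche component (current-period weights):
ΣP(Q2 2010)Q(Q2 2010) = 3.20×166 + 1.84×50 + 6.02×31 + 8.78×123 = 531.2 + 92 + 186.62 + 1079.94 = 1889.76
ΣP(Q1 2010)Q(Q2 2010) = 2.40×166 + 1.66×50 + 4.78×31 + 10.47×123 = 398.4 + 83 + 148.18 + 1287.81 = 1917.39
P = 1889.76 / 1917.39 × 100 = 98.5590
Fisher = √(L × P) = √(99.4378 × 98.5590) = 98.9974

99.00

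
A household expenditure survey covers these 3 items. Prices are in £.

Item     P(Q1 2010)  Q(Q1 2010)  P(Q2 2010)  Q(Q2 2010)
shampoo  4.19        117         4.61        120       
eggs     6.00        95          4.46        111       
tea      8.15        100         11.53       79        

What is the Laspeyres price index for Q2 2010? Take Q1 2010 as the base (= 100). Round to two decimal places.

112.84

Laspeyres price index uses base-period quantities as weights.
ΣP(Q2 2010)·Q(Q1 2010) = 4.61×117 + 4.46×95 + 11.53×100 = 539.37 + 423.7 + 1153 = 2116.07
ΣP(Q1 2010)·Q(Q1 2010) = 4.19×117 + 6.00×95 + 8.15×100 = 490.23 + 570 + 815 = 1875.23
Index = 2116.07 / 1875.23 × 100 = 112.8432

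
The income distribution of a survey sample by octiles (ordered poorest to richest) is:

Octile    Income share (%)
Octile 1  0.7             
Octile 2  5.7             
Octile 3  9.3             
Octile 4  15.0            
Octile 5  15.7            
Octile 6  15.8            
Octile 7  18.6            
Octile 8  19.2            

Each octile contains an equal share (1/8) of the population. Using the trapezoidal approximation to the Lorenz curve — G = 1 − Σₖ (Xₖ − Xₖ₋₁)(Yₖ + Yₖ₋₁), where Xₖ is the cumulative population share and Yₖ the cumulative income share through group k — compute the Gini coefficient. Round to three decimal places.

0.268

Cumulative income shares Yₖ: 0.0070, 0.0640, 0.1570, 0.3070, 0.4640, 0.6220, 0.8080, 1.0000
Σ (Xₖ−Xₖ₋₁)(Yₖ+Yₖ₋₁) = (1/8)(0.0070+0.0000) + (1/8)(0.0640+0.0070) + (1/8)(0.1570+0.0640) + (1/8)(0.3070+0.1570) + (1/8)(0.4640+0.3070) + (1/8)(0.6220+0.4640) + (1/8)(0.8080+0.6220) + (1/8)(1.0000+0.8080)
  = 0.0009 + 0.0089 + 0.0276 + 0.0580 + 0.0964 + 0.1358 + 0.1788 + 0.2260 = 0.7323
G = 1 − 0.7323 = 0.2677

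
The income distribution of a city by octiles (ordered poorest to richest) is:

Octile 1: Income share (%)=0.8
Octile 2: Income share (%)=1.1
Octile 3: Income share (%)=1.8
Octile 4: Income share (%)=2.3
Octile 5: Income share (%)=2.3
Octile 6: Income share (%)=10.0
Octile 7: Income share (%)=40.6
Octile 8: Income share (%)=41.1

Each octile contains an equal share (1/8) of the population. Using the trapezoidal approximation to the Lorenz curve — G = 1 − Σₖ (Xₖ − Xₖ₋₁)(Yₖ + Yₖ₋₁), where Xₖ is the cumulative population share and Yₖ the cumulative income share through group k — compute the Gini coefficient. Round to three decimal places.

Cumulative income shares Yₖ: 0.0080, 0.0190, 0.0370, 0.0600, 0.0830, 0.1830, 0.5890, 1.0000
Σ (Xₖ−Xₖ₋₁)(Yₖ+Yₖ₋₁) = (1/8)(0.0080+0.0000) + (1/8)(0.0190+0.0080) + (1/8)(0.0370+0.0190) + (1/8)(0.0600+0.0370) + (1/8)(0.0830+0.0600) + (1/8)(0.1830+0.0830) + (1/8)(0.5890+0.1830) + (1/8)(1.0000+0.5890)
  = 0.0010 + 0.0034 + 0.0070 + 0.0121 + 0.0179 + 0.0333 + 0.0965 + 0.1986 = 0.3698
G = 1 − 0.3698 = 0.6302

0.630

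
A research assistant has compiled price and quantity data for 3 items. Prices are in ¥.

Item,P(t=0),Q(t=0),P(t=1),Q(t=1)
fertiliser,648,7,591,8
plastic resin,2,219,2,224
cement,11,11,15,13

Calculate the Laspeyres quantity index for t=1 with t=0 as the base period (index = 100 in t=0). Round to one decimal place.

Laspeyres quantity index uses base-period prices as weights.
ΣP(t=0)·Q(t=1) = 648×8 + 2×224 + 11×13 = 5184 + 448 + 143 = 5775
ΣP(t=0)·Q(t=0) = 648×7 + 2×219 + 11×11 = 4536 + 438 + 121 = 5095
Index = 5775 / 5095 × 100 = 113.3464

113.3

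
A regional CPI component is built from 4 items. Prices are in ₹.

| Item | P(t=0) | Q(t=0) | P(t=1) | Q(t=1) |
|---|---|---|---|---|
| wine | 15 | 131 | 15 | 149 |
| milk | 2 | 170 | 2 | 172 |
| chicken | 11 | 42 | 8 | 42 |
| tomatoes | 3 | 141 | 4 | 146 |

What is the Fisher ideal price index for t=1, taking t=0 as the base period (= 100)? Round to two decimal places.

Laspeyres component (base-period weights):
ΣP(t=1)Q(t=0) = 15×131 + 2×170 + 8×42 + 4×141 = 1965 + 340 + 336 + 564 = 3205
ΣP(t=0)Q(t=0) = 15×131 + 2×170 + 11×42 + 3×141 = 1965 + 340 + 462 + 423 = 3190
L = 3205 / 3190 × 100 = 100.4702
Paasche component (current-period weights):
ΣP(t=1)Q(t=1) = 15×149 + 2×172 + 8×42 + 4×146 = 2235 + 344 + 336 + 584 = 3499
ΣP(t=0)Q(t=1) = 15×149 + 2×172 + 11×42 + 3×146 = 2235 + 344 + 462 + 438 = 3479
P = 3499 / 3479 × 100 = 100.5749
Fisher = √(L × P) = √(100.4702 × 100.5749) = 100.5225

100.52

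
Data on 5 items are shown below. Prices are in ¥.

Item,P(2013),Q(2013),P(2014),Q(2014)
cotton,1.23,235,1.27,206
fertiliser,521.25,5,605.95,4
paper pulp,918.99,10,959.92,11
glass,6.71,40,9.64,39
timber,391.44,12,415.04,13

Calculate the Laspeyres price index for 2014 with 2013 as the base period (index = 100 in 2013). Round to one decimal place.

Laspeyres price index uses base-period quantities as weights.
ΣP(2014)·Q(2013) = 1.27×235 + 605.95×5 + 959.92×10 + 9.64×40 + 415.04×12 = 298.45 + 3029.75 + 9599.2 + 385.6 + 4980.48 = 18293.48
ΣP(2013)·Q(2013) = 1.23×235 + 521.25×5 + 918.99×10 + 6.71×40 + 391.44×12 = 289.05 + 2606.25 + 9189.9 + 268.4 + 4697.28 = 17050.88
Index = 18293.48 / 17050.88 × 100 = 107.2876

107.3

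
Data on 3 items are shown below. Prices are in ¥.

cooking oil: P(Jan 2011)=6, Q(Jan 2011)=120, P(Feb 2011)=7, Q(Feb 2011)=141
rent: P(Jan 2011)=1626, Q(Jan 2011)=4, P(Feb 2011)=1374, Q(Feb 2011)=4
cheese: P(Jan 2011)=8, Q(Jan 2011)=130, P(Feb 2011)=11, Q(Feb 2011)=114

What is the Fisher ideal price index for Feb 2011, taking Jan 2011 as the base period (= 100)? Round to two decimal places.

93.81

Laspeyres component (base-period weights):
ΣP(Feb 2011)Q(Jan 2011) = 7×120 + 1374×4 + 11×130 = 840 + 5496 + 1430 = 7766
ΣP(Jan 2011)Q(Jan 2011) = 6×120 + 1626×4 + 8×130 = 720 + 6504 + 1040 = 8264
L = 7766 / 8264 × 100 = 93.9739
Paasche component (current-period weights):
ΣP(Feb 2011)Q(Feb 2011) = 7×141 + 1374×4 + 11×114 = 987 + 5496 + 1254 = 7737
ΣP(Jan 2011)Q(Feb 2011) = 6×141 + 1626×4 + 8×114 = 846 + 6504 + 912 = 8262
P = 7737 / 8262 × 100 = 93.6456
Fisher = √(L × P) = √(93.9739 × 93.6456) = 93.8096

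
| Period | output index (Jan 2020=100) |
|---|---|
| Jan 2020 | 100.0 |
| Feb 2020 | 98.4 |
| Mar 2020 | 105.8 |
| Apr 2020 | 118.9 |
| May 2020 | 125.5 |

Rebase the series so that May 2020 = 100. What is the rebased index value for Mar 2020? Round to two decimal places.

84.30

Rebased(Mar 2020) = 105.8 / 125.5 × 100 = 84.3028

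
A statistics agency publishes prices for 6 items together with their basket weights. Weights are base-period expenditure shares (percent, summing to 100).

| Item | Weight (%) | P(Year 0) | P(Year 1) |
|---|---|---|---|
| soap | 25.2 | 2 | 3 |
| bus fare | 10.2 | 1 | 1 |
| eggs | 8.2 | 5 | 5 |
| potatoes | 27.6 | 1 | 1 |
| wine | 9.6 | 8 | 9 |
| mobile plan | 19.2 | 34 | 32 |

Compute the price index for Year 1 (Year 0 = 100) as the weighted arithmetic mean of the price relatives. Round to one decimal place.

soap: 25.2 × (3/2) = 25.2 × 1.500000 = 37.8000
bus fare: 10.2 × (1/1) = 10.2 × 1.000000 = 10.2000
eggs: 8.2 × (5/5) = 8.2 × 1.000000 = 8.2000
potatoes: 27.6 × (1/1) = 27.6 × 1.000000 = 27.6000
wine: 9.6 × (9/8) = 9.6 × 1.125000 = 10.8000
mobile plan: 19.2 × (32/34) = 19.2 × 0.941176 = 18.0706
Index = Σ wᵢ·(p₁ᵢ/p₀ᵢ) = 37.8000 + 10.2000 + 8.2000 + 27.6000 + 10.8000 + 18.0706 = 112.6706

112.7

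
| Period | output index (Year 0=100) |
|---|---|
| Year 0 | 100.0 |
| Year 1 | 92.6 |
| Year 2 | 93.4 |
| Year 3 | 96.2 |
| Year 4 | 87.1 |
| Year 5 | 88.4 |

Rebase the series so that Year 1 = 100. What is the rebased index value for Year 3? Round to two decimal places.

Rebased(Year 3) = 96.2 / 92.6 × 100 = 103.8877

103.89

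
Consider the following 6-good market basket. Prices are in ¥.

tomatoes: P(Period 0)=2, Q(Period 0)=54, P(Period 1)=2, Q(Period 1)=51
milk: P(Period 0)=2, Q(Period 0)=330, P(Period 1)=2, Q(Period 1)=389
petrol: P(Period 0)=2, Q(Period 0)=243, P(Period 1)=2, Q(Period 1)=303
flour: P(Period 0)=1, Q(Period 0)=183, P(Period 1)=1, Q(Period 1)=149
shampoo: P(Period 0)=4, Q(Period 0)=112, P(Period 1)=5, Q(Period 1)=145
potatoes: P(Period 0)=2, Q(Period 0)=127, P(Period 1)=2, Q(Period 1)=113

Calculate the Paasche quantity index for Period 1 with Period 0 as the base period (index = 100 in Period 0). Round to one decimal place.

Paasche quantity index uses current-period prices as weights.
ΣP(Period 1)·Q(Period 1) = 2×51 + 2×389 + 2×303 + 1×149 + 5×145 + 2×113 = 102 + 778 + 606 + 149 + 725 + 226 = 2586
ΣP(Period 1)·Q(Period 0) = 2×54 + 2×330 + 2×243 + 1×183 + 5×112 + 2×127 = 108 + 660 + 486 + 183 + 560 + 254 = 2251
Index = 2586 / 2251 × 100 = 114.8823

114.9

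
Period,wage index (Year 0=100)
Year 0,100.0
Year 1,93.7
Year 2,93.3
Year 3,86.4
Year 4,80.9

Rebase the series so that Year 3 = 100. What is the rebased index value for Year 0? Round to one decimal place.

Rebased(Year 0) = 100.0 / 86.4 × 100 = 115.7407

115.7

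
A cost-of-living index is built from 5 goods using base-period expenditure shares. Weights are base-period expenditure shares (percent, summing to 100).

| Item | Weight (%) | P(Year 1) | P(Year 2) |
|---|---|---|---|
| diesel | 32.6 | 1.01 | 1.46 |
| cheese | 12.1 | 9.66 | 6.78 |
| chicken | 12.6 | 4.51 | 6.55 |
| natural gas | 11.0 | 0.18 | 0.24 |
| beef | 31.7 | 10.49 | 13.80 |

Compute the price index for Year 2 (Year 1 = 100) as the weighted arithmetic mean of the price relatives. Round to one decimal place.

diesel: 32.6 × (1.46/1.01) = 32.6 × 1.445545 = 47.1248
cheese: 12.1 × (6.78/9.66) = 12.1 × 0.701863 = 8.4925
chicken: 12.6 × (6.55/4.51) = 12.6 × 1.452328 = 18.2993
natural gas: 11.0 × (0.24/0.18) = 11.0 × 1.333333 = 14.6667
beef: 31.7 × (13.80/10.49) = 31.7 × 1.315539 = 41.7026
Index = Σ wᵢ·(p₁ᵢ/p₀ᵢ) = 47.1248 + 8.4925 + 18.2993 + 14.6667 + 41.7026 = 130.2859

130.3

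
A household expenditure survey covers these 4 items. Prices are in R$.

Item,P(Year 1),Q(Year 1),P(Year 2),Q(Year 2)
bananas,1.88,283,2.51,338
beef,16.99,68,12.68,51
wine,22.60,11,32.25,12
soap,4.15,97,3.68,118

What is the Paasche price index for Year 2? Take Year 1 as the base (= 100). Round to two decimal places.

Paasche price index uses current-period quantities as weights.
ΣP(Year 2)·Q(Year 2) = 2.51×338 + 12.68×51 + 32.25×12 + 3.68×118 = 848.38 + 646.68 + 387 + 434.24 = 2316.3
ΣP(Year 1)·Q(Year 2) = 1.88×338 + 16.99×51 + 22.60×12 + 4.15×118 = 635.44 + 866.49 + 271.2 + 489.7 = 2262.83
Index = 2316.3 / 2262.83 × 100 = 102.3630

102.36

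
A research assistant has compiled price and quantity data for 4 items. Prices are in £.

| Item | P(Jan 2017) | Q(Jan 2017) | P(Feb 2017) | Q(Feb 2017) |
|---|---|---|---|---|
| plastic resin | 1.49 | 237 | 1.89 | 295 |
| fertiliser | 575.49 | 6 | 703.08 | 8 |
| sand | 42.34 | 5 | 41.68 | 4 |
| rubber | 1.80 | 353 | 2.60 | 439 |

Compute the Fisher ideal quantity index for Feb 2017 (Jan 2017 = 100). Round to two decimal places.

129.16

Laspeyres component (base-period weights):
ΣP(Jan 2017)Q(Feb 2017) = 1.49×295 + 575.49×8 + 42.34×4 + 1.80×439 = 439.55 + 4603.92 + 169.36 + 790.2 = 6003.03
ΣP(Jan 2017)Q(Jan 2017) = 1.49×237 + 575.49×6 + 42.34×5 + 1.80×353 = 353.13 + 3452.94 + 211.7 + 635.4 = 4653.17
L = 6003.03 / 4653.17 × 100 = 129.0095
Paasche component (current-period weights):
ΣP(Feb 2017)Q(Feb 2017) = 1.89×295 + 703.08×8 + 41.68×4 + 2.60×439 = 557.55 + 5624.64 + 166.72 + 1141.4 = 7490.31
ΣP(Feb 2017)Q(Jan 2017) = 1.89×237 + 703.08×6 + 41.68×5 + 2.60×353 = 447.93 + 4218.48 + 208.4 + 917.8 = 5792.61
P = 7490.31 / 5792.61 × 100 = 129.3080
Fisher = √(L × P) = √(129.0095 × 129.3080) = 129.1587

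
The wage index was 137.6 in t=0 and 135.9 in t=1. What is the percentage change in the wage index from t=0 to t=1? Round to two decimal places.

Change = (135.9 − 137.6) / 137.6 × 100
       = -1.7 / 137.6 × 100 = -1.2355%

-1.24%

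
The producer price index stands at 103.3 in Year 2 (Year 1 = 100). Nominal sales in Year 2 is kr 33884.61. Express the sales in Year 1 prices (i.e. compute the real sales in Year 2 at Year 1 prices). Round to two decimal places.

Real = Nominal ÷ (Index/100) = 33884.61 ÷ (103.3/100)
     = 33884.61 ÷ 1.033 = 32802.1394

32802.14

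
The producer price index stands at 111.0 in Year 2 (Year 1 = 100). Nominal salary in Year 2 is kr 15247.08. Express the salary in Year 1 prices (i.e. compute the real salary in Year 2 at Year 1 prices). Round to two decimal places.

13736.11

Real = Nominal ÷ (Index/100) = 15247.08 ÷ (111.0/100)
     = 15247.08 ÷ 1.110 = 13736.1081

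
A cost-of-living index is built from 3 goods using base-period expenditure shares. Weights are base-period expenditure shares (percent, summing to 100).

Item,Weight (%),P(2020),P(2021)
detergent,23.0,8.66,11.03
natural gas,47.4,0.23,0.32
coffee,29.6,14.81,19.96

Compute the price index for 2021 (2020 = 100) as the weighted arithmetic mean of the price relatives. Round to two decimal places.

detergent: 23.0 × (11.03/8.66) = 23.0 × 1.273672 = 29.2945
natural gas: 47.4 × (0.32/0.23) = 47.4 × 1.391304 = 65.9478
coffee: 29.6 × (19.96/14.81) = 29.6 × 1.347738 = 39.8930
Index = Σ wᵢ·(p₁ᵢ/p₀ᵢ) = 29.2945 + 65.9478 + 39.8930 = 135.1353

135.14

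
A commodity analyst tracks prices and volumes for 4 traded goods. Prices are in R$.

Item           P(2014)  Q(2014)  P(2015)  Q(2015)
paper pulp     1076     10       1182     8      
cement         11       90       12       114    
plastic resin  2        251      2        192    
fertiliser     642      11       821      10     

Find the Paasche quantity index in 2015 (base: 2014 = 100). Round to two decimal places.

Paasche quantity index uses current-period prices as weights.
ΣP(2015)·Q(2015) = 1182×8 + 12×114 + 2×192 + 821×10 = 9456 + 1368 + 384 + 8210 = 19418
ΣP(2015)·Q(2014) = 1182×10 + 12×90 + 2×251 + 821×11 = 11820 + 1080 + 502 + 9031 = 22433
Index = 19418 / 22433 × 100 = 86.5600

86.56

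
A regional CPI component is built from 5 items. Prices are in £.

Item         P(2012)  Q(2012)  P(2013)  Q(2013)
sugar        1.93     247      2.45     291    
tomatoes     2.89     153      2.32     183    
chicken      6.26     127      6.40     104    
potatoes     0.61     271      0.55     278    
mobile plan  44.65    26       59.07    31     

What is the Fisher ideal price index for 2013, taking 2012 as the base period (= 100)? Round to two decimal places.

Laspeyres component (base-period weights):
ΣP(2013)Q(2012) = 2.45×247 + 2.32×153 + 6.40×127 + 0.55×271 + 59.07×26 = 605.15 + 354.96 + 812.8 + 149.05 + 1535.82 = 3457.78
ΣP(2012)Q(2012) = 1.93×247 + 2.89×153 + 6.26×127 + 0.61×271 + 44.65×26 = 476.71 + 442.17 + 795.02 + 165.31 + 1160.9 = 3040.11
L = 3457.78 / 3040.11 × 100 = 113.7386
Paasche component (current-period weights):
ΣP(2013)Q(2013) = 2.45×291 + 2.32×183 + 6.40×104 + 0.55×278 + 59.07×31 = 712.95 + 424.56 + 665.6 + 152.9 + 1831.17 = 3787.18
ΣP(2012)Q(2013) = 1.93×291 + 2.89×183 + 6.26×104 + 0.61×278 + 44.65×31 = 561.63 + 528.87 + 651.04 + 169.58 + 1384.15 = 3295.27
P = 3787.18 / 3295.27 × 100 = 114.9278
Fisher = √(L × P) = √(113.7386 × 114.9278) = 114.3317

114.33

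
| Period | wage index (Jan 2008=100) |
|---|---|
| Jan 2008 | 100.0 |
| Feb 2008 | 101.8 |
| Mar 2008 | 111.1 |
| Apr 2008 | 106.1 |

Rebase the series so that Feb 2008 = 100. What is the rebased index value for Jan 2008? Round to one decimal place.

98.2

Rebased(Jan 2008) = 100.0 / 101.8 × 100 = 98.2318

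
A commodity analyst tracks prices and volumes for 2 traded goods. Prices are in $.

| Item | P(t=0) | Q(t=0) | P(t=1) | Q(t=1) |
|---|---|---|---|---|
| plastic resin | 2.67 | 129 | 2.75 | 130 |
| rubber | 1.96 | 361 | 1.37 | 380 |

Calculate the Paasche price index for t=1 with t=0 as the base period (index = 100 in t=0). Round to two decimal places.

80.42

Paasche price index uses current-period quantities as weights.
ΣP(t=1)·Q(t=1) = 2.75×130 + 1.37×380 = 357.5 + 520.6 = 878.1
ΣP(t=0)·Q(t=1) = 2.67×130 + 1.96×380 = 347.1 + 744.8 = 1091.9
Index = 878.1 / 1091.9 × 100 = 80.4195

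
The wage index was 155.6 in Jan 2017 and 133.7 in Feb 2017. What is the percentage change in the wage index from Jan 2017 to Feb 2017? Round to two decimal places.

-14.07%

Change = (133.7 − 155.6) / 155.6 × 100
       = -21.9 / 155.6 × 100 = -14.0746%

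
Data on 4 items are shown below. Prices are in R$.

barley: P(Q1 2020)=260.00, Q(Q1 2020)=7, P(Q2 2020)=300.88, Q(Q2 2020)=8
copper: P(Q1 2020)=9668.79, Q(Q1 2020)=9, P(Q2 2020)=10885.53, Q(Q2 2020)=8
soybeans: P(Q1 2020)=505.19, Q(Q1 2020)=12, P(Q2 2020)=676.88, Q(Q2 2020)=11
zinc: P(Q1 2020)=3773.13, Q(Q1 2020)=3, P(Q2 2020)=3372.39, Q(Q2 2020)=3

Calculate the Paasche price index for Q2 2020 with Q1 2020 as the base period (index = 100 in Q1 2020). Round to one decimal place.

Paasche price index uses current-period quantities as weights.
ΣP(Q2 2020)·Q(Q2 2020) = 300.88×8 + 10885.53×8 + 676.88×11 + 3372.39×3 = 2407.04 + 87084.24 + 7445.68 + 10117.17 = 107054.13
ΣP(Q1 2020)·Q(Q2 2020) = 260.00×8 + 9668.79×8 + 505.19×11 + 3773.13×3 = 2080 + 77350.32 + 5557.09 + 11319.39 = 96306.8
Index = 107054.13 / 96306.8 × 100 = 111.1595

111.2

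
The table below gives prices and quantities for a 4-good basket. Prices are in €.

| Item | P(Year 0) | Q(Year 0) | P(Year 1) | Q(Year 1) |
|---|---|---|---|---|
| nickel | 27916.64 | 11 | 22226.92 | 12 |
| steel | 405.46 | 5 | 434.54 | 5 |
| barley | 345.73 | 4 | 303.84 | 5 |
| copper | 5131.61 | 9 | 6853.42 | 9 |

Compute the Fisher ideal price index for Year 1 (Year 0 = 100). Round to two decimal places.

86.53

Laspeyres component (base-period weights):
ΣP(Year 1)Q(Year 0) = 22226.92×11 + 434.54×5 + 303.84×4 + 6853.42×9 = 244496.12 + 2172.7 + 1215.36 + 61680.78 = 309564.96
ΣP(Year 0)Q(Year 0) = 27916.64×11 + 405.46×5 + 345.73×4 + 5131.61×9 = 307083.04 + 2027.3 + 1382.92 + 46184.49 = 356677.75
L = 309564.96 / 356677.75 × 100 = 86.7912
Paasche component (current-period weights):
ΣP(Year 1)Q(Year 1) = 22226.92×12 + 434.54×5 + 303.84×5 + 6853.42×9 = 266723.04 + 2172.7 + 1519.2 + 61680.78 = 332095.72
ΣP(Year 0)Q(Year 1) = 27916.64×12 + 405.46×5 + 345.73×5 + 5131.61×9 = 334999.68 + 2027.3 + 1728.65 + 46184.49 = 384940.12
P = 332095.72 / 384940.12 × 100 = 86.2720
Fisher = √(L × P) = √(86.7912 × 86.2720) = 86.5312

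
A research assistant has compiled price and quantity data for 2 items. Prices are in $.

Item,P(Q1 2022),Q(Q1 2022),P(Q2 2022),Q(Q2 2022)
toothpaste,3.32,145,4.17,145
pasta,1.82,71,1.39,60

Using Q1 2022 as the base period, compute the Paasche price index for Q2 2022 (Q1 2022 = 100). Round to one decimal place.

116.5

Paasche price index uses current-period quantities as weights.
ΣP(Q2 2022)·Q(Q2 2022) = 4.17×145 + 1.39×60 = 604.65 + 83.4 = 688.05
ΣP(Q1 2022)·Q(Q2 2022) = 3.32×145 + 1.82×60 = 481.4 + 109.2 = 590.6
Index = 688.05 / 590.6 × 100 = 116.5002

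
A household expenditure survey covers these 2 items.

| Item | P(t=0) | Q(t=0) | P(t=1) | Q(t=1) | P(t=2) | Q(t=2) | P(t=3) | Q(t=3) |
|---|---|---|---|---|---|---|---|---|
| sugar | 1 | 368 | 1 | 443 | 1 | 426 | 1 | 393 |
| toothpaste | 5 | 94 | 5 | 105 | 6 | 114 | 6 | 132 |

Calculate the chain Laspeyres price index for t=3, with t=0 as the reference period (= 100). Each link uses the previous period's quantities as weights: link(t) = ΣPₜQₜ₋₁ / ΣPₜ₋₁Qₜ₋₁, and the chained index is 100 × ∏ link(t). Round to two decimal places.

Link t=0→t=1:
ΣP(t=1)Q(t=0) = 1×368 + 5×94 = 368 + 470 = 838
ΣP(t=0)Q(t=0) = 1×368 + 5×94 = 368 + 470 = 838
link = 838/838 = 1.000000
Link t=1→t=2:
ΣP(t=2)Q(t=1) = 1×443 + 6×105 = 443 + 630 = 1073
ΣP(t=1)Q(t=1) = 1×443 + 5×105 = 443 + 525 = 968
link = 1073/968 = 1.108471
Link t=2→t=3:
ΣP(t=3)Q(t=2) = 1×426 + 6×114 = 426 + 684 = 1110
ΣP(t=2)Q(t=2) = 1×426 + 6×114 = 426 + 684 = 1110
link = 1110/1110 = 1.000000
Chained index = 100 × 1.000000 × 1.108471 × 1.000000 = 110.8471

110.85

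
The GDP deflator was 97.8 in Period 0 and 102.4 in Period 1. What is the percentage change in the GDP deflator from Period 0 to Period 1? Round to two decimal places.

4.70%

Change = (102.4 − 97.8) / 97.8 × 100
       = 4.6 / 97.8 × 100 = 4.7035%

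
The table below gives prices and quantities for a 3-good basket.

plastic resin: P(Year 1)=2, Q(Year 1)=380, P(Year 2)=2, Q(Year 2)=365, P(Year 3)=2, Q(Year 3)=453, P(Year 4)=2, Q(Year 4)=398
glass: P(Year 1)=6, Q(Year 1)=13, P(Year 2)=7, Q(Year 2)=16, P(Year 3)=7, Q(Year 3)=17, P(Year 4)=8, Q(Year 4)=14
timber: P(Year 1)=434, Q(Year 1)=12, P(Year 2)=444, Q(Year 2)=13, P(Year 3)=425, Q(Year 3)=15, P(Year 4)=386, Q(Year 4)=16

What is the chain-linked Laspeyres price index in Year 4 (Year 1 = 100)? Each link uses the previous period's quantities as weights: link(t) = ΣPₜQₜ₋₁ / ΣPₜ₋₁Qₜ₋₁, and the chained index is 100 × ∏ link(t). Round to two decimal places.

90.83

Link Year 1→Year 2:
ΣP(Year 2)Q(Year 1) = 2×380 + 7×13 + 444×12 = 760 + 91 + 5328 = 6179
ΣP(Year 1)Q(Year 1) = 2×380 + 6×13 + 434×12 = 760 + 78 + 5208 = 6046
link = 6179/6046 = 1.021998
Link Year 2→Year 3:
ΣP(Year 3)Q(Year 2) = 2×365 + 7×16 + 425×13 = 730 + 112 + 5525 = 6367
ΣP(Year 2)Q(Year 2) = 2×365 + 7×16 + 444×13 = 730 + 112 + 5772 = 6614
link = 6367/6614 = 0.962655
Link Year 3→Year 4:
ΣP(Year 4)Q(Year 3) = 2×453 + 8×17 + 386×15 = 906 + 136 + 5790 = 6832
ΣP(Year 3)Q(Year 3) = 2×453 + 7×17 + 425×15 = 906 + 119 + 6375 = 7400
link = 6832/7400 = 0.923243
Chained index = 100 × 1.021998 × 0.962655 × 0.923243 = 90.8316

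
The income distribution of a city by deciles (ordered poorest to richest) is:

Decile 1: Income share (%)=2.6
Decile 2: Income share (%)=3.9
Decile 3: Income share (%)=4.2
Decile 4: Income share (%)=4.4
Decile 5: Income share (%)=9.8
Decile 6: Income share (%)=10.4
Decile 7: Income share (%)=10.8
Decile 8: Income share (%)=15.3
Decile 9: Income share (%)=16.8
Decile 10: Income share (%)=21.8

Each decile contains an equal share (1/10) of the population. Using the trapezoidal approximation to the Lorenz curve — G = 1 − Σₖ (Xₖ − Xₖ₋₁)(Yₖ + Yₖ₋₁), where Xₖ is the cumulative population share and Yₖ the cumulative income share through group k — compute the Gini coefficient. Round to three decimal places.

0.338

Cumulative income shares Yₖ: 0.0260, 0.0650, 0.1070, 0.1510, 0.2490, 0.3530, 0.4610, 0.6140, 0.7820, 1.0000
Σ (Xₖ−Xₖ₋₁)(Yₖ+Yₖ₋₁) = (1/10)(0.0260+0.0000) + (1/10)(0.0650+0.0260) + (1/10)(0.1070+0.0650) + (1/10)(0.1510+0.1070) + (1/10)(0.2490+0.1510) + (1/10)(0.3530+0.2490) + (1/10)(0.4610+0.3530) + (1/10)(0.6140+0.4610) + (1/10)(0.7820+0.6140) + (1/10)(1.0000+0.7820)
  = 0.0026 + 0.0091 + 0.0172 + 0.0258 + 0.0400 + 0.0602 + 0.0814 + 0.1075 + 0.1396 + 0.1782 = 0.6616
G = 1 − 0.6616 = 0.3384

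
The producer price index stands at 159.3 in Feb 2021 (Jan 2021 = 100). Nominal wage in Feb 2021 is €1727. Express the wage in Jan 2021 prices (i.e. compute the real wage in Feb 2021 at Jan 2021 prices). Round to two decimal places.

1084.12

Real = Nominal ÷ (Index/100) = 1727 ÷ (159.3/100)
     = 1727 ÷ 1.593 = 1084.1180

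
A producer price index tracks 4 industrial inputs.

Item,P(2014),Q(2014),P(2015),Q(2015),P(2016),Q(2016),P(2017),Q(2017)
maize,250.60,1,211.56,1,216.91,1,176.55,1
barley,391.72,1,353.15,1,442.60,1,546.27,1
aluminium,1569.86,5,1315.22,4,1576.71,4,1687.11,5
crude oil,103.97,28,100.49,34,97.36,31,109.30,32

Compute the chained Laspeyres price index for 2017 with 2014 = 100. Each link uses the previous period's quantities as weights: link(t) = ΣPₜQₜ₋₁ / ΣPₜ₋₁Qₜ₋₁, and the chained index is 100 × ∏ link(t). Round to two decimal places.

Link 2014→2015:
ΣP(2015)Q(2014) = 211.56×1 + 353.15×1 + 1315.22×5 + 100.49×28 = 211.56 + 353.15 + 6576.1 + 2813.72 = 9954.53
ΣP(2014)Q(2014) = 250.60×1 + 391.72×1 + 1569.86×5 + 103.97×28 = 250.6 + 391.72 + 7849.3 + 2911.16 = 11402.78
link = 9954.53/11402.78 = 0.872991
Link 2015→2016:
ΣP(2016)Q(2015) = 216.91×1 + 442.60×1 + 1576.71×4 + 97.36×34 = 216.91 + 442.6 + 6306.84 + 3310.24 = 10276.59
ΣP(2015)Q(2015) = 211.56×1 + 353.15×1 + 1315.22×4 + 100.49×34 = 211.56 + 353.15 + 5260.88 + 3416.66 = 9242.25
link = 10276.59/9242.25 = 1.111914
Link 2016→2017:
ΣP(2017)Q(2016) = 176.55×1 + 546.27×1 + 1687.11×4 + 109.30×31 = 176.55 + 546.27 + 6748.44 + 3388.3 = 10859.56
ΣP(2016)Q(2016) = 216.91×1 + 442.60×1 + 1576.71×4 + 97.36×31 = 216.91 + 442.6 + 6306.84 + 3018.16 = 9984.51
link = 10859.56/9984.51 = 1.087641
Chained index = 100 × 0.872991 × 1.111914 × 1.087641 = 105.5764

105.58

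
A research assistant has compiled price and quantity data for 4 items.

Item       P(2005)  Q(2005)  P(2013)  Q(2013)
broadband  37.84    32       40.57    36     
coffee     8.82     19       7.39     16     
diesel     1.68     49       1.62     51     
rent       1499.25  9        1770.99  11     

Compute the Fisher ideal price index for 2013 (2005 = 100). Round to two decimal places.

Laspeyres component (base-period weights):
ΣP(2013)Q(2005) = 40.57×32 + 7.39×19 + 1.62×49 + 1770.99×9 = 1298.24 + 140.41 + 79.38 + 15938.91 = 17456.94
ΣP(2005)Q(2005) = 37.84×32 + 8.82×19 + 1.68×49 + 1499.25×9 = 1210.88 + 167.58 + 82.32 + 13493.25 = 14954.03
L = 17456.94 / 14954.03 × 100 = 116.7374
Paasche component (current-period weights):
ΣP(2013)Q(2013) = 40.57×36 + 7.39×16 + 1.62×51 + 1770.99×11 = 1460.52 + 118.24 + 82.62 + 19480.89 = 21142.27
ΣP(2005)Q(2013) = 37.84×36 + 8.82×16 + 1.68×51 + 1499.25×11 = 1362.24 + 141.12 + 85.68 + 16491.75 = 18080.79
P = 21142.27 / 18080.79 × 100 = 116.9322
Fisher = √(L × P) = √(116.7374 × 116.9322) = 116.8348

116.83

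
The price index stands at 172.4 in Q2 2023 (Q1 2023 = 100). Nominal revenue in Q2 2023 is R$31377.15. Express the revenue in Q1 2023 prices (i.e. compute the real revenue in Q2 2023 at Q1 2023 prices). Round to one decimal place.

18200.2

Real = Nominal ÷ (Index/100) = 31377.15 ÷ (172.4/100)
     = 31377.15 ÷ 1.724 = 18200.2030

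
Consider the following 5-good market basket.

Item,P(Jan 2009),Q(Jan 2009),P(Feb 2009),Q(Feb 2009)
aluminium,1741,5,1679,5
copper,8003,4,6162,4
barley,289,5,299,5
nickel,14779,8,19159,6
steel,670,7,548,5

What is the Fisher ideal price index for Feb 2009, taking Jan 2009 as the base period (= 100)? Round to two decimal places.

Laspeyres component (base-period weights):
ΣP(Feb 2009)Q(Jan 2009) = 1679×5 + 6162×4 + 299×5 + 19159×8 + 548×7 = 8395 + 24648 + 1495 + 153272 + 3836 = 191646
ΣP(Jan 2009)Q(Jan 2009) = 1741×5 + 8003×4 + 289×5 + 14779×8 + 670×7 = 8705 + 32012 + 1445 + 118232 + 4690 = 165084
L = 191646 / 165084 × 100 = 116.0900
Paasche component (current-period weights):
ΣP(Feb 2009)Q(Feb 2009) = 1679×5 + 6162×4 + 299×5 + 19159×6 + 548×5 = 8395 + 24648 + 1495 + 114954 + 2740 = 152232
ΣP(Jan 2009)Q(Feb 2009) = 1741×5 + 8003×4 + 289×5 + 14779×6 + 670×5 = 8705 + 32012 + 1445 + 88674 + 3350 = 134186
P = 152232 / 134186 × 100 = 113.4485
Fisher = √(L × P) = √(116.0900 × 113.4485) = 114.7616

114.76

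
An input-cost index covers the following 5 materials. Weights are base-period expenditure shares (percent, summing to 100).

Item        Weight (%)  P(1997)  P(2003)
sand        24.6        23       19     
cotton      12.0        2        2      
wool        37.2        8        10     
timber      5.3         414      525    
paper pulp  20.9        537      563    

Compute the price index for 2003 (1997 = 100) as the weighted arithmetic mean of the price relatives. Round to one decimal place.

107.5

sand: 24.6 × (19/23) = 24.6 × 0.826087 = 20.3217
cotton: 12.0 × (2/2) = 12.0 × 1.000000 = 12.0000
wool: 37.2 × (10/8) = 37.2 × 1.250000 = 46.5000
timber: 5.3 × (525/414) = 5.3 × 1.268116 = 6.7210
paper pulp: 20.9 × (563/537) = 20.9 × 1.048417 = 21.9119
Index = Σ wᵢ·(p₁ᵢ/p₀ᵢ) = 20.3217 + 12.0000 + 46.5000 + 6.7210 + 21.9119 = 107.4547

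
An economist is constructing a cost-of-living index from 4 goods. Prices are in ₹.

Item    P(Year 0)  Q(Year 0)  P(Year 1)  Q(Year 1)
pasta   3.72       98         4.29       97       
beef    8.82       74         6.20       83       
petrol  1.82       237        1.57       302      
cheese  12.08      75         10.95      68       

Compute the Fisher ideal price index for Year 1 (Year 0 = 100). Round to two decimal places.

Laspeyres component (base-period weights):
ΣP(Year 1)Q(Year 0) = 4.29×98 + 6.20×74 + 1.57×237 + 10.95×75 = 420.42 + 458.8 + 372.09 + 821.25 = 2072.56
ΣP(Year 0)Q(Year 0) = 3.72×98 + 8.82×74 + 1.82×237 + 12.08×75 = 364.56 + 652.68 + 431.34 + 906 = 2354.58
L = 2072.56 / 2354.58 × 100 = 88.0225
Paasche component (current-period weights):
ΣP(Year 1)Q(Year 1) = 4.29×97 + 6.20×83 + 1.57×302 + 10.95×68 = 416.13 + 514.6 + 474.14 + 744.6 = 2149.47
ΣP(Year 0)Q(Year 1) = 3.72×97 + 8.82×83 + 1.82×302 + 12.08×68 = 360.84 + 732.06 + 549.64 + 821.44 = 2463.98
P = 2149.47 / 2463.98 × 100 = 87.2357
Fisher = √(L × P) = √(88.0225 × 87.2357) = 87.6282

87.63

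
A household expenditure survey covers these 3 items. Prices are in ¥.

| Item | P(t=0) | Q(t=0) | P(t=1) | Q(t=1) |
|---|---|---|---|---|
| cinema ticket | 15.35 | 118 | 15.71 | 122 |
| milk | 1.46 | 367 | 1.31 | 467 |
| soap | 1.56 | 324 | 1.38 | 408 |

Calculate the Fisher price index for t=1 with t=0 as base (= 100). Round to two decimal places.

97.20

Laspeyres component (base-period weights):
ΣP(t=1)Q(t=0) = 15.71×118 + 1.31×367 + 1.38×324 = 1853.78 + 480.77 + 447.12 = 2781.67
ΣP(t=0)Q(t=0) = 15.35×118 + 1.46×367 + 1.56×324 = 1811.3 + 535.82 + 505.44 = 2852.56
L = 2781.67 / 2852.56 × 100 = 97.5149
Paasche component (current-period weights):
ΣP(t=1)Q(t=1) = 15.71×122 + 1.31×467 + 1.38×408 = 1916.62 + 611.77 + 563.04 = 3091.43
ΣP(t=0)Q(t=1) = 15.35×122 + 1.46×467 + 1.56×408 = 1872.7 + 681.82 + 636.48 = 3191
P = 3091.43 / 3191 × 100 = 96.8797
Fisher = √(L × P) = √(97.5149 × 96.8797) = 97.1967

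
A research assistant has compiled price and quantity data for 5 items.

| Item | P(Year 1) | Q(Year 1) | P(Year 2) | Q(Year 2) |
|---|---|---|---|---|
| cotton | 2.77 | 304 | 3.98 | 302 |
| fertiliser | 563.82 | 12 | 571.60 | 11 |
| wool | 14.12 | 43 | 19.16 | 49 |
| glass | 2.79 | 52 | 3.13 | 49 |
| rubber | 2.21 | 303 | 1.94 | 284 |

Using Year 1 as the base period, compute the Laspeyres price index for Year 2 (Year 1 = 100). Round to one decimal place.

Laspeyres price index uses base-period quantities as weights.
ΣP(Year 2)·Q(Year 1) = 3.98×304 + 571.60×12 + 19.16×43 + 3.13×52 + 1.94×303 = 1209.92 + 6859.2 + 823.88 + 162.76 + 587.82 = 9643.58
ΣP(Year 1)·Q(Year 1) = 2.77×304 + 563.82×12 + 14.12×43 + 2.79×52 + 2.21×303 = 842.08 + 6765.84 + 607.16 + 145.08 + 669.63 = 9029.79
Index = 9643.58 / 9029.79 × 100 = 106.7974

106.8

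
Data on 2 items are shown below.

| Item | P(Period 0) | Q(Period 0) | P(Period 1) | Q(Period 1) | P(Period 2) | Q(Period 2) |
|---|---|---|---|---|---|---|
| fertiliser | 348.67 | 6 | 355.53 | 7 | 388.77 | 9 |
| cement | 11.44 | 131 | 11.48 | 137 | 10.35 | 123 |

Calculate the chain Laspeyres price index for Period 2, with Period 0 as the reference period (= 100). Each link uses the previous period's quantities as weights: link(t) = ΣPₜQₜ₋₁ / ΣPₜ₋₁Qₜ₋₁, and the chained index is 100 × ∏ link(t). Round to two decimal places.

103.23

Link Period 0→Period 1:
ΣP(Period 1)Q(Period 0) = 355.53×6 + 11.48×131 = 2133.18 + 1503.88 = 3637.06
ΣP(Period 0)Q(Period 0) = 348.67×6 + 11.44×131 = 2092.02 + 1498.64 = 3590.66
link = 3637.06/3590.66 = 1.012922
Link Period 1→Period 2:
ΣP(Period 2)Q(Period 1) = 388.77×7 + 10.35×137 = 2721.39 + 1417.95 = 4139.34
ΣP(Period 1)Q(Period 1) = 355.53×7 + 11.48×137 = 2488.71 + 1572.76 = 4061.47
link = 4139.34/4061.47 = 1.019173
Chained index = 100 × 1.012922 × 1.019173 = 103.2343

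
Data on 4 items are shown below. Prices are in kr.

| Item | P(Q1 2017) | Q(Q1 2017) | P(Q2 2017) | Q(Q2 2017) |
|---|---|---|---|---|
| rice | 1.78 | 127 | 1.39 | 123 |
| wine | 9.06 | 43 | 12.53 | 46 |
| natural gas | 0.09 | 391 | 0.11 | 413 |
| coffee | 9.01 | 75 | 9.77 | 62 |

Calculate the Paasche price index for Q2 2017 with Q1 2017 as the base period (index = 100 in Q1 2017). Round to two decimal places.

113.56

Paasche price index uses current-period quantities as weights.
ΣP(Q2 2017)·Q(Q2 2017) = 1.39×123 + 12.53×46 + 0.11×413 + 9.77×62 = 170.97 + 576.38 + 45.43 + 605.74 = 1398.52
ΣP(Q1 2017)·Q(Q2 2017) = 1.78×123 + 9.06×46 + 0.09×413 + 9.01×62 = 218.94 + 416.76 + 37.17 + 558.62 = 1231.49
Index = 1398.52 / 1231.49 × 100 = 113.5632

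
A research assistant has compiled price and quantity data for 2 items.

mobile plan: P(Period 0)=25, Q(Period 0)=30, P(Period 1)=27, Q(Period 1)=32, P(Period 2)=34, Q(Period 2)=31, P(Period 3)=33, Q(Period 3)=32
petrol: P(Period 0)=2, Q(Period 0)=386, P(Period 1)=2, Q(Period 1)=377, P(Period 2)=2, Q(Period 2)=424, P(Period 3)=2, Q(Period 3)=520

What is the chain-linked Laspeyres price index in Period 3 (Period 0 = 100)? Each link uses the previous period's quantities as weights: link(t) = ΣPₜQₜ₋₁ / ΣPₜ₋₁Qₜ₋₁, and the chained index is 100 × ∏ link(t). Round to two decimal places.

116.40

Link Period 0→Period 1:
ΣP(Period 1)Q(Period 0) = 27×30 + 2×386 = 810 + 772 = 1582
ΣP(Period 0)Q(Period 0) = 25×30 + 2×386 = 750 + 772 = 1522
link = 1582/1522 = 1.039422
Link Period 1→Period 2:
ΣP(Period 2)Q(Period 1) = 34×32 + 2×377 = 1088 + 754 = 1842
ΣP(Period 1)Q(Period 1) = 27×32 + 2×377 = 864 + 754 = 1618
link = 1842/1618 = 1.138443
Link Period 2→Period 3:
ΣP(Period 3)Q(Period 2) = 33×31 + 2×424 = 1023 + 848 = 1871
ΣP(Period 2)Q(Period 2) = 34×31 + 2×424 = 1054 + 848 = 1902
link = 1871/1902 = 0.983701
Chained index = 100 × 1.039422 × 1.138443 × 0.983701 = 116.4035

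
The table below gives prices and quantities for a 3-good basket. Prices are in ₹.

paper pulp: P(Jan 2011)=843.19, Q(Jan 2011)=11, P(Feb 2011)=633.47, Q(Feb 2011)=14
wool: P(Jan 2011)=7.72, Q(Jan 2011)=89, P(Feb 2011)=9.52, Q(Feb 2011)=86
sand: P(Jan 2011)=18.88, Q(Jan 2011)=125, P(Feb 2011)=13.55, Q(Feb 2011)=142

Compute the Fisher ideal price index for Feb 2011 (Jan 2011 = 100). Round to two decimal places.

76.91

Laspeyres component (base-period weights):
ΣP(Feb 2011)Q(Jan 2011) = 633.47×11 + 9.52×89 + 13.55×125 = 6968.17 + 847.28 + 1693.75 = 9509.2
ΣP(Jan 2011)Q(Jan 2011) = 843.19×11 + 7.72×89 + 18.88×125 = 9275.09 + 687.08 + 2360 = 12322.17
L = 9509.2 / 12322.17 × 100 = 77.1715
Paasche component (current-period weights):
ΣP(Feb 2011)Q(Feb 2011) = 633.47×14 + 9.52×86 + 13.55×142 = 8868.58 + 818.72 + 1924.1 = 11611.4
ΣP(Jan 2011)Q(Feb 2011) = 843.19×14 + 7.72×86 + 18.88×142 = 11804.66 + 663.92 + 2680.96 = 15149.54
P = 11611.4 / 15149.54 × 100 = 76.6452
Fisher = √(L × P) = √(77.1715 × 76.6452) = 76.9079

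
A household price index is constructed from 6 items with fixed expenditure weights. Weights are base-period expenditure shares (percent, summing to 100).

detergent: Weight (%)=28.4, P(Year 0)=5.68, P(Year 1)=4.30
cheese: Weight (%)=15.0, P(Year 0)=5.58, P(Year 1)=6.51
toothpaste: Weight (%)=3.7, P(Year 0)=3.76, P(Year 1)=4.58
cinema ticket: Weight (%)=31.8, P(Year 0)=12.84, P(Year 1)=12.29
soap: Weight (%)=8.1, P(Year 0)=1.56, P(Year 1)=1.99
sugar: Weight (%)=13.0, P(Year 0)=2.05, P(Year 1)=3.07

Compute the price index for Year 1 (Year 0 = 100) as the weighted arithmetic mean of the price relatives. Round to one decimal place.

detergent: 28.4 × (4.30/5.68) = 28.4 × 0.757042 = 21.5000
cheese: 15.0 × (6.51/5.58) = 15.0 × 1.166667 = 17.5000
toothpaste: 3.7 × (4.58/3.76) = 3.7 × 1.218085 = 4.5069
cinema ticket: 31.8 × (12.29/12.84) = 31.8 × 0.957165 = 30.4379
soap: 8.1 × (1.99/1.56) = 8.1 × 1.275641 = 10.3327
sugar: 13.0 × (3.07/2.05) = 13.0 × 1.497561 = 19.4683
Index = Σ wᵢ·(p₁ᵢ/p₀ᵢ) = 21.5000 + 17.5000 + 4.5069 + 30.4379 + 10.3327 + 19.4683 = 103.7458

103.7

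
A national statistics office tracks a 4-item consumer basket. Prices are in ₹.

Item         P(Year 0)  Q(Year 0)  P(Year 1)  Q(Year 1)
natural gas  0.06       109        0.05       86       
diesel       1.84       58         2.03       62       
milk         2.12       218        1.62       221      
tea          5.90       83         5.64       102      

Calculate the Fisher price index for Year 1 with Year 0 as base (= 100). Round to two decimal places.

Laspeyres component (base-period weights):
ΣP(Year 1)Q(Year 0) = 0.05×109 + 2.03×58 + 1.62×218 + 5.64×83 = 5.45 + 117.74 + 353.16 + 468.12 = 944.47
ΣP(Year 0)Q(Year 0) = 0.06×109 + 1.84×58 + 2.12×218 + 5.90×83 = 6.54 + 106.72 + 462.16 + 489.7 = 1065.12
L = 944.47 / 1065.12 × 100 = 88.6726
Paasche component (current-period weights):
ΣP(Year 1)Q(Year 1) = 0.05×86 + 2.03×62 + 1.62×221 + 5.64×102 = 4.3 + 125.86 + 358.02 + 575.28 = 1063.46
ΣP(Year 0)Q(Year 1) = 0.06×86 + 1.84×62 + 2.12×221 + 5.90×102 = 5.16 + 114.08 + 468.52 + 601.8 = 1189.56
P = 1063.46 / 1189.56 × 100 = 89.3994
Fisher = √(L × P) = √(88.6726 × 89.3994) = 89.0353

89.04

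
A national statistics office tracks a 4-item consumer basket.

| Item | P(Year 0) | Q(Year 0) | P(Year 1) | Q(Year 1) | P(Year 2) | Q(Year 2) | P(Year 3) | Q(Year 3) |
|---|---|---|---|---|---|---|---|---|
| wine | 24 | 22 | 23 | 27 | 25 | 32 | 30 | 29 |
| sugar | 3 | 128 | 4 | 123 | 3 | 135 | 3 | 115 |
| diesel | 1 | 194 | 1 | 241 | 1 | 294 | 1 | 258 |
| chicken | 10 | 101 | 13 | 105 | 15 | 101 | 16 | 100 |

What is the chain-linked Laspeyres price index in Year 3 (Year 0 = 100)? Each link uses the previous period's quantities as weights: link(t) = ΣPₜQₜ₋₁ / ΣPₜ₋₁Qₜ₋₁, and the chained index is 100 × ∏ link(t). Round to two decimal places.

Link Year 0→Year 1:
ΣP(Year 1)Q(Year 0) = 23×22 + 4×128 + 1×194 + 13×101 = 506 + 512 + 194 + 1313 = 2525
ΣP(Year 0)Q(Year 0) = 24×22 + 3×128 + 1×194 + 10×101 = 528 + 384 + 194 + 1010 = 2116
link = 2525/2116 = 1.193289
Link Year 1→Year 2:
ΣP(Year 2)Q(Year 1) = 25×27 + 3×123 + 1×241 + 15×105 = 675 + 369 + 241 + 1575 = 2860
ΣP(Year 1)Q(Year 1) = 23×27 + 4×123 + 1×241 + 13×105 = 621 + 492 + 241 + 1365 = 2719
link = 2860/2719 = 1.051857
Link Year 2→Year 3:
ΣP(Year 3)Q(Year 2) = 30×32 + 3×135 + 1×294 + 16×101 = 960 + 405 + 294 + 1616 = 3275
ΣP(Year 2)Q(Year 2) = 25×32 + 3×135 + 1×294 + 15×101 = 800 + 405 + 294 + 1515 = 3014
link = 3275/3014 = 1.086596
Chained index = 100 × 1.193289 × 1.051857 × 1.086596 = 136.3863

136.39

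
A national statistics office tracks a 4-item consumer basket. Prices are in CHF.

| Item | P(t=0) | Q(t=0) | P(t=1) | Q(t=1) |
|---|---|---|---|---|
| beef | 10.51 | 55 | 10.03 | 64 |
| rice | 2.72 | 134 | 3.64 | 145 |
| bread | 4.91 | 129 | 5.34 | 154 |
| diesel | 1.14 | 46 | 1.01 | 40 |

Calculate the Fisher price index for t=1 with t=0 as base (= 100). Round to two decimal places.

108.87

Laspeyres component (base-period weights):
ΣP(t=1)Q(t=0) = 10.03×55 + 3.64×134 + 5.34×129 + 1.01×46 = 551.65 + 487.76 + 688.86 + 46.46 = 1774.73
ΣP(t=0)Q(t=0) = 10.51×55 + 2.72×134 + 4.91×129 + 1.14×46 = 578.05 + 364.48 + 633.39 + 52.44 = 1628.36
L = 1774.73 / 1628.36 × 100 = 108.9888
Paasche component (current-period weights):
ΣP(t=1)Q(t=1) = 10.03×64 + 3.64×145 + 5.34×154 + 1.01×40 = 641.92 + 527.8 + 822.36 + 40.4 = 2032.48
ΣP(t=0)Q(t=1) = 10.51×64 + 2.72×145 + 4.91×154 + 1.14×40 = 672.64 + 394.4 + 756.14 + 45.6 = 1868.78
P = 2032.48 / 1868.78 × 100 = 108.7597
Fisher = √(L × P) = √(108.9888 × 108.7597) = 108.8742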